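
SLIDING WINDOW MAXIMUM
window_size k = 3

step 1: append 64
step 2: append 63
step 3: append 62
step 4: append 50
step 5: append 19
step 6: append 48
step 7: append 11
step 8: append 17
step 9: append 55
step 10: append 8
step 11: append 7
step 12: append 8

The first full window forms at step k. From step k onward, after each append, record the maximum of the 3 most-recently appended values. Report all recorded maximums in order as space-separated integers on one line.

step 1: append 64 -> window=[64] (not full yet)
step 2: append 63 -> window=[64, 63] (not full yet)
step 3: append 62 -> window=[64, 63, 62] -> max=64
step 4: append 50 -> window=[63, 62, 50] -> max=63
step 5: append 19 -> window=[62, 50, 19] -> max=62
step 6: append 48 -> window=[50, 19, 48] -> max=50
step 7: append 11 -> window=[19, 48, 11] -> max=48
step 8: append 17 -> window=[48, 11, 17] -> max=48
step 9: append 55 -> window=[11, 17, 55] -> max=55
step 10: append 8 -> window=[17, 55, 8] -> max=55
step 11: append 7 -> window=[55, 8, 7] -> max=55
step 12: append 8 -> window=[8, 7, 8] -> max=8

Answer: 64 63 62 50 48 48 55 55 55 8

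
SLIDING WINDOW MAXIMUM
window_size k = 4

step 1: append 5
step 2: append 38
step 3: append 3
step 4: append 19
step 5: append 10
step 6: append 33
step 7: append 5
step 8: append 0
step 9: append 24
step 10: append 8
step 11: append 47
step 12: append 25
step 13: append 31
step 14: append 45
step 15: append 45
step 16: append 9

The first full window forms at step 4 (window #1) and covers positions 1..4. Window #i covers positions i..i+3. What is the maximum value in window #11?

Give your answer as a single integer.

Answer: 47

Derivation:
step 1: append 5 -> window=[5] (not full yet)
step 2: append 38 -> window=[5, 38] (not full yet)
step 3: append 3 -> window=[5, 38, 3] (not full yet)
step 4: append 19 -> window=[5, 38, 3, 19] -> max=38
step 5: append 10 -> window=[38, 3, 19, 10] -> max=38
step 6: append 33 -> window=[3, 19, 10, 33] -> max=33
step 7: append 5 -> window=[19, 10, 33, 5] -> max=33
step 8: append 0 -> window=[10, 33, 5, 0] -> max=33
step 9: append 24 -> window=[33, 5, 0, 24] -> max=33
step 10: append 8 -> window=[5, 0, 24, 8] -> max=24
step 11: append 47 -> window=[0, 24, 8, 47] -> max=47
step 12: append 25 -> window=[24, 8, 47, 25] -> max=47
step 13: append 31 -> window=[8, 47, 25, 31] -> max=47
step 14: append 45 -> window=[47, 25, 31, 45] -> max=47
Window #11 max = 47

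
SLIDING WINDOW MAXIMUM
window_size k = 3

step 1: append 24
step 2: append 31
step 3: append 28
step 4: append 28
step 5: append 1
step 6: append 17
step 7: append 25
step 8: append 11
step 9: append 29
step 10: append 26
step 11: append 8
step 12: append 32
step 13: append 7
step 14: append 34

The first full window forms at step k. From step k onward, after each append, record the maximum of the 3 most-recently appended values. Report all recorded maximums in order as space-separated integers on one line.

Answer: 31 31 28 28 25 25 29 29 29 32 32 34

Derivation:
step 1: append 24 -> window=[24] (not full yet)
step 2: append 31 -> window=[24, 31] (not full yet)
step 3: append 28 -> window=[24, 31, 28] -> max=31
step 4: append 28 -> window=[31, 28, 28] -> max=31
step 5: append 1 -> window=[28, 28, 1] -> max=28
step 6: append 17 -> window=[28, 1, 17] -> max=28
step 7: append 25 -> window=[1, 17, 25] -> max=25
step 8: append 11 -> window=[17, 25, 11] -> max=25
step 9: append 29 -> window=[25, 11, 29] -> max=29
step 10: append 26 -> window=[11, 29, 26] -> max=29
step 11: append 8 -> window=[29, 26, 8] -> max=29
step 12: append 32 -> window=[26, 8, 32] -> max=32
step 13: append 7 -> window=[8, 32, 7] -> max=32
step 14: append 34 -> window=[32, 7, 34] -> max=34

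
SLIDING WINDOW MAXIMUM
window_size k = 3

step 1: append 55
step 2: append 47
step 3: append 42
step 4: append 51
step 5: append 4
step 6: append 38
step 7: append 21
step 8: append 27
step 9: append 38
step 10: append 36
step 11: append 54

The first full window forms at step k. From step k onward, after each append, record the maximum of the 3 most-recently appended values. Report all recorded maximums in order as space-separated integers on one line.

step 1: append 55 -> window=[55] (not full yet)
step 2: append 47 -> window=[55, 47] (not full yet)
step 3: append 42 -> window=[55, 47, 42] -> max=55
step 4: append 51 -> window=[47, 42, 51] -> max=51
step 5: append 4 -> window=[42, 51, 4] -> max=51
step 6: append 38 -> window=[51, 4, 38] -> max=51
step 7: append 21 -> window=[4, 38, 21] -> max=38
step 8: append 27 -> window=[38, 21, 27] -> max=38
step 9: append 38 -> window=[21, 27, 38] -> max=38
step 10: append 36 -> window=[27, 38, 36] -> max=38
step 11: append 54 -> window=[38, 36, 54] -> max=54

Answer: 55 51 51 51 38 38 38 38 54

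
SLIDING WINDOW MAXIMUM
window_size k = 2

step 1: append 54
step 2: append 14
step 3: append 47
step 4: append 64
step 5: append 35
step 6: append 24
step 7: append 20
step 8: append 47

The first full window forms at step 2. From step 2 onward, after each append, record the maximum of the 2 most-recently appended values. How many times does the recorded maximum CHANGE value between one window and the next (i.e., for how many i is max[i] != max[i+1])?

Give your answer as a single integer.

step 1: append 54 -> window=[54] (not full yet)
step 2: append 14 -> window=[54, 14] -> max=54
step 3: append 47 -> window=[14, 47] -> max=47
step 4: append 64 -> window=[47, 64] -> max=64
step 5: append 35 -> window=[64, 35] -> max=64
step 6: append 24 -> window=[35, 24] -> max=35
step 7: append 20 -> window=[24, 20] -> max=24
step 8: append 47 -> window=[20, 47] -> max=47
Recorded maximums: 54 47 64 64 35 24 47
Changes between consecutive maximums: 5

Answer: 5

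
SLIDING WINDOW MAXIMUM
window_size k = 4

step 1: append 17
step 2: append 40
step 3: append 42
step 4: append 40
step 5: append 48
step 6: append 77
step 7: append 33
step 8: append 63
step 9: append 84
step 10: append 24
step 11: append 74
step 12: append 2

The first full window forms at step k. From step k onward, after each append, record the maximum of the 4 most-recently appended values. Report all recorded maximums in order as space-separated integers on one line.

Answer: 42 48 77 77 77 84 84 84 84

Derivation:
step 1: append 17 -> window=[17] (not full yet)
step 2: append 40 -> window=[17, 40] (not full yet)
step 3: append 42 -> window=[17, 40, 42] (not full yet)
step 4: append 40 -> window=[17, 40, 42, 40] -> max=42
step 5: append 48 -> window=[40, 42, 40, 48] -> max=48
step 6: append 77 -> window=[42, 40, 48, 77] -> max=77
step 7: append 33 -> window=[40, 48, 77, 33] -> max=77
step 8: append 63 -> window=[48, 77, 33, 63] -> max=77
step 9: append 84 -> window=[77, 33, 63, 84] -> max=84
step 10: append 24 -> window=[33, 63, 84, 24] -> max=84
step 11: append 74 -> window=[63, 84, 24, 74] -> max=84
step 12: append 2 -> window=[84, 24, 74, 2] -> max=84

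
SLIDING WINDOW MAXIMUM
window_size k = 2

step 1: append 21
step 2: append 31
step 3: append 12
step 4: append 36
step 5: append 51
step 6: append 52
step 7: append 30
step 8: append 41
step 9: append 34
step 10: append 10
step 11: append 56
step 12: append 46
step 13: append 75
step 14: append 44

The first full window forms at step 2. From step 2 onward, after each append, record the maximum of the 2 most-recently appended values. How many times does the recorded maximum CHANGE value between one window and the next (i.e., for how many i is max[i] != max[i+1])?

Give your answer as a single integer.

Answer: 7

Derivation:
step 1: append 21 -> window=[21] (not full yet)
step 2: append 31 -> window=[21, 31] -> max=31
step 3: append 12 -> window=[31, 12] -> max=31
step 4: append 36 -> window=[12, 36] -> max=36
step 5: append 51 -> window=[36, 51] -> max=51
step 6: append 52 -> window=[51, 52] -> max=52
step 7: append 30 -> window=[52, 30] -> max=52
step 8: append 41 -> window=[30, 41] -> max=41
step 9: append 34 -> window=[41, 34] -> max=41
step 10: append 10 -> window=[34, 10] -> max=34
step 11: append 56 -> window=[10, 56] -> max=56
step 12: append 46 -> window=[56, 46] -> max=56
step 13: append 75 -> window=[46, 75] -> max=75
step 14: append 44 -> window=[75, 44] -> max=75
Recorded maximums: 31 31 36 51 52 52 41 41 34 56 56 75 75
Changes between consecutive maximums: 7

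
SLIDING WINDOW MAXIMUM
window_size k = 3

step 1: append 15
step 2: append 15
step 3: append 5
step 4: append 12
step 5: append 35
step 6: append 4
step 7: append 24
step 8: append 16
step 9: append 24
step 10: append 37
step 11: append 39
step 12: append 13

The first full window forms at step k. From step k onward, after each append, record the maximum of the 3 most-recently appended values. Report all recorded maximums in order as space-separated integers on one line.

Answer: 15 15 35 35 35 24 24 37 39 39

Derivation:
step 1: append 15 -> window=[15] (not full yet)
step 2: append 15 -> window=[15, 15] (not full yet)
step 3: append 5 -> window=[15, 15, 5] -> max=15
step 4: append 12 -> window=[15, 5, 12] -> max=15
step 5: append 35 -> window=[5, 12, 35] -> max=35
step 6: append 4 -> window=[12, 35, 4] -> max=35
step 7: append 24 -> window=[35, 4, 24] -> max=35
step 8: append 16 -> window=[4, 24, 16] -> max=24
step 9: append 24 -> window=[24, 16, 24] -> max=24
step 10: append 37 -> window=[16, 24, 37] -> max=37
step 11: append 39 -> window=[24, 37, 39] -> max=39
step 12: append 13 -> window=[37, 39, 13] -> max=39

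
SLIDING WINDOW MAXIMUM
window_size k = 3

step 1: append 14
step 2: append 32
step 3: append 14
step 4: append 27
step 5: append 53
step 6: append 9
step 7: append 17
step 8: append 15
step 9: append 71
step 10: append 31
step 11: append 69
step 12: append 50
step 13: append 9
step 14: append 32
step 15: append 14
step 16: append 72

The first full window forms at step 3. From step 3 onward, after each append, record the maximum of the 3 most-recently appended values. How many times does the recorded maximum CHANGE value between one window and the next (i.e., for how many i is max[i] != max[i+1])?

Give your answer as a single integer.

step 1: append 14 -> window=[14] (not full yet)
step 2: append 32 -> window=[14, 32] (not full yet)
step 3: append 14 -> window=[14, 32, 14] -> max=32
step 4: append 27 -> window=[32, 14, 27] -> max=32
step 5: append 53 -> window=[14, 27, 53] -> max=53
step 6: append 9 -> window=[27, 53, 9] -> max=53
step 7: append 17 -> window=[53, 9, 17] -> max=53
step 8: append 15 -> window=[9, 17, 15] -> max=17
step 9: append 71 -> window=[17, 15, 71] -> max=71
step 10: append 31 -> window=[15, 71, 31] -> max=71
step 11: append 69 -> window=[71, 31, 69] -> max=71
step 12: append 50 -> window=[31, 69, 50] -> max=69
step 13: append 9 -> window=[69, 50, 9] -> max=69
step 14: append 32 -> window=[50, 9, 32] -> max=50
step 15: append 14 -> window=[9, 32, 14] -> max=32
step 16: append 72 -> window=[32, 14, 72] -> max=72
Recorded maximums: 32 32 53 53 53 17 71 71 71 69 69 50 32 72
Changes between consecutive maximums: 7

Answer: 7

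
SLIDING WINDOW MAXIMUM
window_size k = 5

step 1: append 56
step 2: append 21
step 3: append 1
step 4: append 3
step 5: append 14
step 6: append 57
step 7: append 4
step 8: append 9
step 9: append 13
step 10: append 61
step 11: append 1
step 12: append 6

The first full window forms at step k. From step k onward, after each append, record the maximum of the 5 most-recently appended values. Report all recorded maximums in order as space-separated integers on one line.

Answer: 56 57 57 57 57 61 61 61

Derivation:
step 1: append 56 -> window=[56] (not full yet)
step 2: append 21 -> window=[56, 21] (not full yet)
step 3: append 1 -> window=[56, 21, 1] (not full yet)
step 4: append 3 -> window=[56, 21, 1, 3] (not full yet)
step 5: append 14 -> window=[56, 21, 1, 3, 14] -> max=56
step 6: append 57 -> window=[21, 1, 3, 14, 57] -> max=57
step 7: append 4 -> window=[1, 3, 14, 57, 4] -> max=57
step 8: append 9 -> window=[3, 14, 57, 4, 9] -> max=57
step 9: append 13 -> window=[14, 57, 4, 9, 13] -> max=57
step 10: append 61 -> window=[57, 4, 9, 13, 61] -> max=61
step 11: append 1 -> window=[4, 9, 13, 61, 1] -> max=61
step 12: append 6 -> window=[9, 13, 61, 1, 6] -> max=61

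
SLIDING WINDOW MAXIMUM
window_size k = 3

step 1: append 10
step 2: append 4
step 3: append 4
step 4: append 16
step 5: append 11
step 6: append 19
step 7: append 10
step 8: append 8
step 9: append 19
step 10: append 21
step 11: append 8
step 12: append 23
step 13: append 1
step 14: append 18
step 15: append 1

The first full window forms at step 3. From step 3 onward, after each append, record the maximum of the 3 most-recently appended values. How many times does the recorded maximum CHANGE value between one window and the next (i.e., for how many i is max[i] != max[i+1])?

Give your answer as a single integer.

step 1: append 10 -> window=[10] (not full yet)
step 2: append 4 -> window=[10, 4] (not full yet)
step 3: append 4 -> window=[10, 4, 4] -> max=10
step 4: append 16 -> window=[4, 4, 16] -> max=16
step 5: append 11 -> window=[4, 16, 11] -> max=16
step 6: append 19 -> window=[16, 11, 19] -> max=19
step 7: append 10 -> window=[11, 19, 10] -> max=19
step 8: append 8 -> window=[19, 10, 8] -> max=19
step 9: append 19 -> window=[10, 8, 19] -> max=19
step 10: append 21 -> window=[8, 19, 21] -> max=21
step 11: append 8 -> window=[19, 21, 8] -> max=21
step 12: append 23 -> window=[21, 8, 23] -> max=23
step 13: append 1 -> window=[8, 23, 1] -> max=23
step 14: append 18 -> window=[23, 1, 18] -> max=23
step 15: append 1 -> window=[1, 18, 1] -> max=18
Recorded maximums: 10 16 16 19 19 19 19 21 21 23 23 23 18
Changes between consecutive maximums: 5

Answer: 5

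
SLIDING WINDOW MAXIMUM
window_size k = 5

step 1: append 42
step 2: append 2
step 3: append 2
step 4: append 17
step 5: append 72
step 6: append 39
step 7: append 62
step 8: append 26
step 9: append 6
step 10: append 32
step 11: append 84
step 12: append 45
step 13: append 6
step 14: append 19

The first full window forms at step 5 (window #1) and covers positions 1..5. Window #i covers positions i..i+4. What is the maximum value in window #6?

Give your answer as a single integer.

step 1: append 42 -> window=[42] (not full yet)
step 2: append 2 -> window=[42, 2] (not full yet)
step 3: append 2 -> window=[42, 2, 2] (not full yet)
step 4: append 17 -> window=[42, 2, 2, 17] (not full yet)
step 5: append 72 -> window=[42, 2, 2, 17, 72] -> max=72
step 6: append 39 -> window=[2, 2, 17, 72, 39] -> max=72
step 7: append 62 -> window=[2, 17, 72, 39, 62] -> max=72
step 8: append 26 -> window=[17, 72, 39, 62, 26] -> max=72
step 9: append 6 -> window=[72, 39, 62, 26, 6] -> max=72
step 10: append 32 -> window=[39, 62, 26, 6, 32] -> max=62
Window #6 max = 62

Answer: 62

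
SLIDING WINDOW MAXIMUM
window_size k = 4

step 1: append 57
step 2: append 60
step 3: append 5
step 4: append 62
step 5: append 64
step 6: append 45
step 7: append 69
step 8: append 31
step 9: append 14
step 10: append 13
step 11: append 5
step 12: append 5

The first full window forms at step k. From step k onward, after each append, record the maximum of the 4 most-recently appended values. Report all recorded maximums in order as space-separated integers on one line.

step 1: append 57 -> window=[57] (not full yet)
step 2: append 60 -> window=[57, 60] (not full yet)
step 3: append 5 -> window=[57, 60, 5] (not full yet)
step 4: append 62 -> window=[57, 60, 5, 62] -> max=62
step 5: append 64 -> window=[60, 5, 62, 64] -> max=64
step 6: append 45 -> window=[5, 62, 64, 45] -> max=64
step 7: append 69 -> window=[62, 64, 45, 69] -> max=69
step 8: append 31 -> window=[64, 45, 69, 31] -> max=69
step 9: append 14 -> window=[45, 69, 31, 14] -> max=69
step 10: append 13 -> window=[69, 31, 14, 13] -> max=69
step 11: append 5 -> window=[31, 14, 13, 5] -> max=31
step 12: append 5 -> window=[14, 13, 5, 5] -> max=14

Answer: 62 64 64 69 69 69 69 31 14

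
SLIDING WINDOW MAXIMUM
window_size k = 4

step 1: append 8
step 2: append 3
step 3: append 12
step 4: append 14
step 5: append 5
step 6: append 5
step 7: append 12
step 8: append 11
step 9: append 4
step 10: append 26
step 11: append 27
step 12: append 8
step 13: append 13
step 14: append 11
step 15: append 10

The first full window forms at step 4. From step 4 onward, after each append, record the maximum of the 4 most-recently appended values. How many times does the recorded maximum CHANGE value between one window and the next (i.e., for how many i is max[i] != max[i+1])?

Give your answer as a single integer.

step 1: append 8 -> window=[8] (not full yet)
step 2: append 3 -> window=[8, 3] (not full yet)
step 3: append 12 -> window=[8, 3, 12] (not full yet)
step 4: append 14 -> window=[8, 3, 12, 14] -> max=14
step 5: append 5 -> window=[3, 12, 14, 5] -> max=14
step 6: append 5 -> window=[12, 14, 5, 5] -> max=14
step 7: append 12 -> window=[14, 5, 5, 12] -> max=14
step 8: append 11 -> window=[5, 5, 12, 11] -> max=12
step 9: append 4 -> window=[5, 12, 11, 4] -> max=12
step 10: append 26 -> window=[12, 11, 4, 26] -> max=26
step 11: append 27 -> window=[11, 4, 26, 27] -> max=27
step 12: append 8 -> window=[4, 26, 27, 8] -> max=27
step 13: append 13 -> window=[26, 27, 8, 13] -> max=27
step 14: append 11 -> window=[27, 8, 13, 11] -> max=27
step 15: append 10 -> window=[8, 13, 11, 10] -> max=13
Recorded maximums: 14 14 14 14 12 12 26 27 27 27 27 13
Changes between consecutive maximums: 4

Answer: 4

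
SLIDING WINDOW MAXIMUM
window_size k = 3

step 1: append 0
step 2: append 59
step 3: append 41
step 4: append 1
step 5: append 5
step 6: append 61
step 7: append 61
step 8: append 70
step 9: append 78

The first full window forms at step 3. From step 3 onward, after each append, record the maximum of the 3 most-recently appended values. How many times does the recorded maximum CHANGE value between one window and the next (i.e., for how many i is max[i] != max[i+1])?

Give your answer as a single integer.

step 1: append 0 -> window=[0] (not full yet)
step 2: append 59 -> window=[0, 59] (not full yet)
step 3: append 41 -> window=[0, 59, 41] -> max=59
step 4: append 1 -> window=[59, 41, 1] -> max=59
step 5: append 5 -> window=[41, 1, 5] -> max=41
step 6: append 61 -> window=[1, 5, 61] -> max=61
step 7: append 61 -> window=[5, 61, 61] -> max=61
step 8: append 70 -> window=[61, 61, 70] -> max=70
step 9: append 78 -> window=[61, 70, 78] -> max=78
Recorded maximums: 59 59 41 61 61 70 78
Changes between consecutive maximums: 4

Answer: 4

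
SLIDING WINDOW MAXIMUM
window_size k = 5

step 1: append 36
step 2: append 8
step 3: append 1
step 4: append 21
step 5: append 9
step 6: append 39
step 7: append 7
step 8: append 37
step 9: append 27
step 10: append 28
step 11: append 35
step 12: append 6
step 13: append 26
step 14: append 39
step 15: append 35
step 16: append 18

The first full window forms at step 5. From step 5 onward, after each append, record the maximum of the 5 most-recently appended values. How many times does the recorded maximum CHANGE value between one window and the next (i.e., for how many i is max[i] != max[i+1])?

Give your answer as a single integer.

step 1: append 36 -> window=[36] (not full yet)
step 2: append 8 -> window=[36, 8] (not full yet)
step 3: append 1 -> window=[36, 8, 1] (not full yet)
step 4: append 21 -> window=[36, 8, 1, 21] (not full yet)
step 5: append 9 -> window=[36, 8, 1, 21, 9] -> max=36
step 6: append 39 -> window=[8, 1, 21, 9, 39] -> max=39
step 7: append 7 -> window=[1, 21, 9, 39, 7] -> max=39
step 8: append 37 -> window=[21, 9, 39, 7, 37] -> max=39
step 9: append 27 -> window=[9, 39, 7, 37, 27] -> max=39
step 10: append 28 -> window=[39, 7, 37, 27, 28] -> max=39
step 11: append 35 -> window=[7, 37, 27, 28, 35] -> max=37
step 12: append 6 -> window=[37, 27, 28, 35, 6] -> max=37
step 13: append 26 -> window=[27, 28, 35, 6, 26] -> max=35
step 14: append 39 -> window=[28, 35, 6, 26, 39] -> max=39
step 15: append 35 -> window=[35, 6, 26, 39, 35] -> max=39
step 16: append 18 -> window=[6, 26, 39, 35, 18] -> max=39
Recorded maximums: 36 39 39 39 39 39 37 37 35 39 39 39
Changes between consecutive maximums: 4

Answer: 4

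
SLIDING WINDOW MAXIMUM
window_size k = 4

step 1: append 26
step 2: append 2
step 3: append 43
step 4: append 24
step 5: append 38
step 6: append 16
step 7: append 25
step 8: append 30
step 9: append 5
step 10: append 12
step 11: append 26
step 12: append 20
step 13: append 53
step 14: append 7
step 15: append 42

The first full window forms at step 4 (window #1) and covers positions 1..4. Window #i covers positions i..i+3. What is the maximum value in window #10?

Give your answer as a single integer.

Answer: 53

Derivation:
step 1: append 26 -> window=[26] (not full yet)
step 2: append 2 -> window=[26, 2] (not full yet)
step 3: append 43 -> window=[26, 2, 43] (not full yet)
step 4: append 24 -> window=[26, 2, 43, 24] -> max=43
step 5: append 38 -> window=[2, 43, 24, 38] -> max=43
step 6: append 16 -> window=[43, 24, 38, 16] -> max=43
step 7: append 25 -> window=[24, 38, 16, 25] -> max=38
step 8: append 30 -> window=[38, 16, 25, 30] -> max=38
step 9: append 5 -> window=[16, 25, 30, 5] -> max=30
step 10: append 12 -> window=[25, 30, 5, 12] -> max=30
step 11: append 26 -> window=[30, 5, 12, 26] -> max=30
step 12: append 20 -> window=[5, 12, 26, 20] -> max=26
step 13: append 53 -> window=[12, 26, 20, 53] -> max=53
Window #10 max = 53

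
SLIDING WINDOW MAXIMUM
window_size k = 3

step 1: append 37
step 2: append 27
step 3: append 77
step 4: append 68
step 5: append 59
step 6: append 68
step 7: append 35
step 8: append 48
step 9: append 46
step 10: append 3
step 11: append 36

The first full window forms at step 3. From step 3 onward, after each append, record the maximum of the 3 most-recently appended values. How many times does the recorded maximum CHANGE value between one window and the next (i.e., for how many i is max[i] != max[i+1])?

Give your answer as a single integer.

Answer: 3

Derivation:
step 1: append 37 -> window=[37] (not full yet)
step 2: append 27 -> window=[37, 27] (not full yet)
step 3: append 77 -> window=[37, 27, 77] -> max=77
step 4: append 68 -> window=[27, 77, 68] -> max=77
step 5: append 59 -> window=[77, 68, 59] -> max=77
step 6: append 68 -> window=[68, 59, 68] -> max=68
step 7: append 35 -> window=[59, 68, 35] -> max=68
step 8: append 48 -> window=[68, 35, 48] -> max=68
step 9: append 46 -> window=[35, 48, 46] -> max=48
step 10: append 3 -> window=[48, 46, 3] -> max=48
step 11: append 36 -> window=[46, 3, 36] -> max=46
Recorded maximums: 77 77 77 68 68 68 48 48 46
Changes between consecutive maximums: 3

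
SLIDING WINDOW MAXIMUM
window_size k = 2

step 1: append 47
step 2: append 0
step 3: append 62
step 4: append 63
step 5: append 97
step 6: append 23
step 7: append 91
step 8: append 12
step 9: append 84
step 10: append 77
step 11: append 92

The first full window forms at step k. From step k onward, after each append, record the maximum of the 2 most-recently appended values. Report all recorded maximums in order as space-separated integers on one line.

step 1: append 47 -> window=[47] (not full yet)
step 2: append 0 -> window=[47, 0] -> max=47
step 3: append 62 -> window=[0, 62] -> max=62
step 4: append 63 -> window=[62, 63] -> max=63
step 5: append 97 -> window=[63, 97] -> max=97
step 6: append 23 -> window=[97, 23] -> max=97
step 7: append 91 -> window=[23, 91] -> max=91
step 8: append 12 -> window=[91, 12] -> max=91
step 9: append 84 -> window=[12, 84] -> max=84
step 10: append 77 -> window=[84, 77] -> max=84
step 11: append 92 -> window=[77, 92] -> max=92

Answer: 47 62 63 97 97 91 91 84 84 92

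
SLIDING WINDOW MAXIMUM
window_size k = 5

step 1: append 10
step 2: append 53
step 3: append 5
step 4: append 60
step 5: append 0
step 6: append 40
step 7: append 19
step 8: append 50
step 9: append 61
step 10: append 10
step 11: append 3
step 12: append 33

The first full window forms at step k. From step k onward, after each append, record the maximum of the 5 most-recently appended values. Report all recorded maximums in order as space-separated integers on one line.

step 1: append 10 -> window=[10] (not full yet)
step 2: append 53 -> window=[10, 53] (not full yet)
step 3: append 5 -> window=[10, 53, 5] (not full yet)
step 4: append 60 -> window=[10, 53, 5, 60] (not full yet)
step 5: append 0 -> window=[10, 53, 5, 60, 0] -> max=60
step 6: append 40 -> window=[53, 5, 60, 0, 40] -> max=60
step 7: append 19 -> window=[5, 60, 0, 40, 19] -> max=60
step 8: append 50 -> window=[60, 0, 40, 19, 50] -> max=60
step 9: append 61 -> window=[0, 40, 19, 50, 61] -> max=61
step 10: append 10 -> window=[40, 19, 50, 61, 10] -> max=61
step 11: append 3 -> window=[19, 50, 61, 10, 3] -> max=61
step 12: append 33 -> window=[50, 61, 10, 3, 33] -> max=61

Answer: 60 60 60 60 61 61 61 61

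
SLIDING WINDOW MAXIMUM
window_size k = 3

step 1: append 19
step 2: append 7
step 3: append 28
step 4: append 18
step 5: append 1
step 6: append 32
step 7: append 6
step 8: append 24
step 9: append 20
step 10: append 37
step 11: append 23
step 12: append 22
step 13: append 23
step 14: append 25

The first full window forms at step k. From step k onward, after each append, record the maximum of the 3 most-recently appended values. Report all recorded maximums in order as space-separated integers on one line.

step 1: append 19 -> window=[19] (not full yet)
step 2: append 7 -> window=[19, 7] (not full yet)
step 3: append 28 -> window=[19, 7, 28] -> max=28
step 4: append 18 -> window=[7, 28, 18] -> max=28
step 5: append 1 -> window=[28, 18, 1] -> max=28
step 6: append 32 -> window=[18, 1, 32] -> max=32
step 7: append 6 -> window=[1, 32, 6] -> max=32
step 8: append 24 -> window=[32, 6, 24] -> max=32
step 9: append 20 -> window=[6, 24, 20] -> max=24
step 10: append 37 -> window=[24, 20, 37] -> max=37
step 11: append 23 -> window=[20, 37, 23] -> max=37
step 12: append 22 -> window=[37, 23, 22] -> max=37
step 13: append 23 -> window=[23, 22, 23] -> max=23
step 14: append 25 -> window=[22, 23, 25] -> max=25

Answer: 28 28 28 32 32 32 24 37 37 37 23 25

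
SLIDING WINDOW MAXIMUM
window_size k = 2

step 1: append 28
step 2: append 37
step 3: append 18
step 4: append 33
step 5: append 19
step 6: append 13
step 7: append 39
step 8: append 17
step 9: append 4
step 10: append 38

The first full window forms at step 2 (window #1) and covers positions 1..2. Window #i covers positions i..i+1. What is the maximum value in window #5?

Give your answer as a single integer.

Answer: 19

Derivation:
step 1: append 28 -> window=[28] (not full yet)
step 2: append 37 -> window=[28, 37] -> max=37
step 3: append 18 -> window=[37, 18] -> max=37
step 4: append 33 -> window=[18, 33] -> max=33
step 5: append 19 -> window=[33, 19] -> max=33
step 6: append 13 -> window=[19, 13] -> max=19
Window #5 max = 19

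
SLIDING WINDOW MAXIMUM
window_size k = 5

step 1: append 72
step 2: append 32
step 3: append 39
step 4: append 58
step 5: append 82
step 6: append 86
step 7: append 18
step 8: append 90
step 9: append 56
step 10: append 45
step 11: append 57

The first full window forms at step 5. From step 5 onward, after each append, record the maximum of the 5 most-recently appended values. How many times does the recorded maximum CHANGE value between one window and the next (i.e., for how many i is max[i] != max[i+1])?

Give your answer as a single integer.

Answer: 2

Derivation:
step 1: append 72 -> window=[72] (not full yet)
step 2: append 32 -> window=[72, 32] (not full yet)
step 3: append 39 -> window=[72, 32, 39] (not full yet)
step 4: append 58 -> window=[72, 32, 39, 58] (not full yet)
step 5: append 82 -> window=[72, 32, 39, 58, 82] -> max=82
step 6: append 86 -> window=[32, 39, 58, 82, 86] -> max=86
step 7: append 18 -> window=[39, 58, 82, 86, 18] -> max=86
step 8: append 90 -> window=[58, 82, 86, 18, 90] -> max=90
step 9: append 56 -> window=[82, 86, 18, 90, 56] -> max=90
step 10: append 45 -> window=[86, 18, 90, 56, 45] -> max=90
step 11: append 57 -> window=[18, 90, 56, 45, 57] -> max=90
Recorded maximums: 82 86 86 90 90 90 90
Changes between consecutive maximums: 2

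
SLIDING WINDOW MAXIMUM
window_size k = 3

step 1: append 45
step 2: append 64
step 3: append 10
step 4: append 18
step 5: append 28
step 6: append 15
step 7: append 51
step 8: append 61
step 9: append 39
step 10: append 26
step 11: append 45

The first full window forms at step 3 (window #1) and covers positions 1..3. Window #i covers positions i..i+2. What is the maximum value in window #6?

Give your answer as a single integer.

step 1: append 45 -> window=[45] (not full yet)
step 2: append 64 -> window=[45, 64] (not full yet)
step 3: append 10 -> window=[45, 64, 10] -> max=64
step 4: append 18 -> window=[64, 10, 18] -> max=64
step 5: append 28 -> window=[10, 18, 28] -> max=28
step 6: append 15 -> window=[18, 28, 15] -> max=28
step 7: append 51 -> window=[28, 15, 51] -> max=51
step 8: append 61 -> window=[15, 51, 61] -> max=61
Window #6 max = 61

Answer: 61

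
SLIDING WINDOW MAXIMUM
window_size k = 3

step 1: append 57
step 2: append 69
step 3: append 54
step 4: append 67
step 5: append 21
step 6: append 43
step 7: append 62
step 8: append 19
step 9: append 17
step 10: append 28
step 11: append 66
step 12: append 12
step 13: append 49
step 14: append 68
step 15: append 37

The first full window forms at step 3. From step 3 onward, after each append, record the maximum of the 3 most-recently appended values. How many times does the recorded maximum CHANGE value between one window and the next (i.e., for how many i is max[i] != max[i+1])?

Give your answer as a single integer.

Answer: 5

Derivation:
step 1: append 57 -> window=[57] (not full yet)
step 2: append 69 -> window=[57, 69] (not full yet)
step 3: append 54 -> window=[57, 69, 54] -> max=69
step 4: append 67 -> window=[69, 54, 67] -> max=69
step 5: append 21 -> window=[54, 67, 21] -> max=67
step 6: append 43 -> window=[67, 21, 43] -> max=67
step 7: append 62 -> window=[21, 43, 62] -> max=62
step 8: append 19 -> window=[43, 62, 19] -> max=62
step 9: append 17 -> window=[62, 19, 17] -> max=62
step 10: append 28 -> window=[19, 17, 28] -> max=28
step 11: append 66 -> window=[17, 28, 66] -> max=66
step 12: append 12 -> window=[28, 66, 12] -> max=66
step 13: append 49 -> window=[66, 12, 49] -> max=66
step 14: append 68 -> window=[12, 49, 68] -> max=68
step 15: append 37 -> window=[49, 68, 37] -> max=68
Recorded maximums: 69 69 67 67 62 62 62 28 66 66 66 68 68
Changes between consecutive maximums: 5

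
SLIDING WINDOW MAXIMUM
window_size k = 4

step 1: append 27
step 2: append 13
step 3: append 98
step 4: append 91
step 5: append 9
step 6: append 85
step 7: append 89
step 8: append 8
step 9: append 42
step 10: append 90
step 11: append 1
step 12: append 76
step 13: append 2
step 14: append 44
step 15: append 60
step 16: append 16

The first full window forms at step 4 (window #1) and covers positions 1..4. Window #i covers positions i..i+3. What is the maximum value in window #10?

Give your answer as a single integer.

Answer: 90

Derivation:
step 1: append 27 -> window=[27] (not full yet)
step 2: append 13 -> window=[27, 13] (not full yet)
step 3: append 98 -> window=[27, 13, 98] (not full yet)
step 4: append 91 -> window=[27, 13, 98, 91] -> max=98
step 5: append 9 -> window=[13, 98, 91, 9] -> max=98
step 6: append 85 -> window=[98, 91, 9, 85] -> max=98
step 7: append 89 -> window=[91, 9, 85, 89] -> max=91
step 8: append 8 -> window=[9, 85, 89, 8] -> max=89
step 9: append 42 -> window=[85, 89, 8, 42] -> max=89
step 10: append 90 -> window=[89, 8, 42, 90] -> max=90
step 11: append 1 -> window=[8, 42, 90, 1] -> max=90
step 12: append 76 -> window=[42, 90, 1, 76] -> max=90
step 13: append 2 -> window=[90, 1, 76, 2] -> max=90
Window #10 max = 90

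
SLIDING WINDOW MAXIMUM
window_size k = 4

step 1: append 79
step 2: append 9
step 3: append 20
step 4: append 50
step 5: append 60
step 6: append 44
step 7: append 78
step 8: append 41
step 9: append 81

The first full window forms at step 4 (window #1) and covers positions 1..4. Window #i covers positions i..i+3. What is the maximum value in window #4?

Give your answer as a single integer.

Answer: 78

Derivation:
step 1: append 79 -> window=[79] (not full yet)
step 2: append 9 -> window=[79, 9] (not full yet)
step 3: append 20 -> window=[79, 9, 20] (not full yet)
step 4: append 50 -> window=[79, 9, 20, 50] -> max=79
step 5: append 60 -> window=[9, 20, 50, 60] -> max=60
step 6: append 44 -> window=[20, 50, 60, 44] -> max=60
step 7: append 78 -> window=[50, 60, 44, 78] -> max=78
Window #4 max = 78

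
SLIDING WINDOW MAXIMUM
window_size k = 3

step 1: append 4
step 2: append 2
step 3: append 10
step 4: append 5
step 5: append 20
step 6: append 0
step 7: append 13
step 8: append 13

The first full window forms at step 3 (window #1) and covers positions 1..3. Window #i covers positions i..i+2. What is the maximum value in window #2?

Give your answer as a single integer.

Answer: 10

Derivation:
step 1: append 4 -> window=[4] (not full yet)
step 2: append 2 -> window=[4, 2] (not full yet)
step 3: append 10 -> window=[4, 2, 10] -> max=10
step 4: append 5 -> window=[2, 10, 5] -> max=10
Window #2 max = 10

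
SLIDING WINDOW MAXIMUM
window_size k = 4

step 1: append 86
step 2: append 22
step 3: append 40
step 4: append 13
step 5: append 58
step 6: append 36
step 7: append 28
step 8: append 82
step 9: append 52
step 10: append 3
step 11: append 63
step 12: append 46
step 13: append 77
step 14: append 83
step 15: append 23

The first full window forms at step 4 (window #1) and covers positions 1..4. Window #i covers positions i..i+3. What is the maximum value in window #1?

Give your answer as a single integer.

Answer: 86

Derivation:
step 1: append 86 -> window=[86] (not full yet)
step 2: append 22 -> window=[86, 22] (not full yet)
step 3: append 40 -> window=[86, 22, 40] (not full yet)
step 4: append 13 -> window=[86, 22, 40, 13] -> max=86
Window #1 max = 86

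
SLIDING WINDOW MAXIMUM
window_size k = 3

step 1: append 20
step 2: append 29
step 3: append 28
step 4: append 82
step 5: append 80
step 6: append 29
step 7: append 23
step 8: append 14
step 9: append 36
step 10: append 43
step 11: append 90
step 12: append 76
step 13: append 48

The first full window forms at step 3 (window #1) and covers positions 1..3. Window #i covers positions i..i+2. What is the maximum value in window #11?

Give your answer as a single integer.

Answer: 90

Derivation:
step 1: append 20 -> window=[20] (not full yet)
step 2: append 29 -> window=[20, 29] (not full yet)
step 3: append 28 -> window=[20, 29, 28] -> max=29
step 4: append 82 -> window=[29, 28, 82] -> max=82
step 5: append 80 -> window=[28, 82, 80] -> max=82
step 6: append 29 -> window=[82, 80, 29] -> max=82
step 7: append 23 -> window=[80, 29, 23] -> max=80
step 8: append 14 -> window=[29, 23, 14] -> max=29
step 9: append 36 -> window=[23, 14, 36] -> max=36
step 10: append 43 -> window=[14, 36, 43] -> max=43
step 11: append 90 -> window=[36, 43, 90] -> max=90
step 12: append 76 -> window=[43, 90, 76] -> max=90
step 13: append 48 -> window=[90, 76, 48] -> max=90
Window #11 max = 90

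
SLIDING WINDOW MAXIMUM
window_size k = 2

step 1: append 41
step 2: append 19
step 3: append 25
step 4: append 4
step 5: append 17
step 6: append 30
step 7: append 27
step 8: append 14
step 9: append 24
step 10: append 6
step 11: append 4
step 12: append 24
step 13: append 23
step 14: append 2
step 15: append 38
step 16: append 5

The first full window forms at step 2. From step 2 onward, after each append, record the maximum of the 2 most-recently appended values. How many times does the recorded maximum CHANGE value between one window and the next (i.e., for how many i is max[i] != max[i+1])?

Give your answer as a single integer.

step 1: append 41 -> window=[41] (not full yet)
step 2: append 19 -> window=[41, 19] -> max=41
step 3: append 25 -> window=[19, 25] -> max=25
step 4: append 4 -> window=[25, 4] -> max=25
step 5: append 17 -> window=[4, 17] -> max=17
step 6: append 30 -> window=[17, 30] -> max=30
step 7: append 27 -> window=[30, 27] -> max=30
step 8: append 14 -> window=[27, 14] -> max=27
step 9: append 24 -> window=[14, 24] -> max=24
step 10: append 6 -> window=[24, 6] -> max=24
step 11: append 4 -> window=[6, 4] -> max=6
step 12: append 24 -> window=[4, 24] -> max=24
step 13: append 23 -> window=[24, 23] -> max=24
step 14: append 2 -> window=[23, 2] -> max=23
step 15: append 38 -> window=[2, 38] -> max=38
step 16: append 5 -> window=[38, 5] -> max=38
Recorded maximums: 41 25 25 17 30 30 27 24 24 6 24 24 23 38 38
Changes between consecutive maximums: 9

Answer: 9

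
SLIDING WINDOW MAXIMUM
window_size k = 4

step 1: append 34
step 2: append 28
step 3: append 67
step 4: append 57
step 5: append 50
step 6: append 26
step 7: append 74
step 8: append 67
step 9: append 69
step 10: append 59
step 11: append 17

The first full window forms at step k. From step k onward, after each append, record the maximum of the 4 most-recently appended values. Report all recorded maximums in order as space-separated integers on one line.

Answer: 67 67 67 74 74 74 74 69

Derivation:
step 1: append 34 -> window=[34] (not full yet)
step 2: append 28 -> window=[34, 28] (not full yet)
step 3: append 67 -> window=[34, 28, 67] (not full yet)
step 4: append 57 -> window=[34, 28, 67, 57] -> max=67
step 5: append 50 -> window=[28, 67, 57, 50] -> max=67
step 6: append 26 -> window=[67, 57, 50, 26] -> max=67
step 7: append 74 -> window=[57, 50, 26, 74] -> max=74
step 8: append 67 -> window=[50, 26, 74, 67] -> max=74
step 9: append 69 -> window=[26, 74, 67, 69] -> max=74
step 10: append 59 -> window=[74, 67, 69, 59] -> max=74
step 11: append 17 -> window=[67, 69, 59, 17] -> max=69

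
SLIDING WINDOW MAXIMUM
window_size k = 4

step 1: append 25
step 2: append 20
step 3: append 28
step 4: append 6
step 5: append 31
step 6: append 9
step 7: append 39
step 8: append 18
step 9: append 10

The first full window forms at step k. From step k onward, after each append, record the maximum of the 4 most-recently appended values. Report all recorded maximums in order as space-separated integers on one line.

step 1: append 25 -> window=[25] (not full yet)
step 2: append 20 -> window=[25, 20] (not full yet)
step 3: append 28 -> window=[25, 20, 28] (not full yet)
step 4: append 6 -> window=[25, 20, 28, 6] -> max=28
step 5: append 31 -> window=[20, 28, 6, 31] -> max=31
step 6: append 9 -> window=[28, 6, 31, 9] -> max=31
step 7: append 39 -> window=[6, 31, 9, 39] -> max=39
step 8: append 18 -> window=[31, 9, 39, 18] -> max=39
step 9: append 10 -> window=[9, 39, 18, 10] -> max=39

Answer: 28 31 31 39 39 39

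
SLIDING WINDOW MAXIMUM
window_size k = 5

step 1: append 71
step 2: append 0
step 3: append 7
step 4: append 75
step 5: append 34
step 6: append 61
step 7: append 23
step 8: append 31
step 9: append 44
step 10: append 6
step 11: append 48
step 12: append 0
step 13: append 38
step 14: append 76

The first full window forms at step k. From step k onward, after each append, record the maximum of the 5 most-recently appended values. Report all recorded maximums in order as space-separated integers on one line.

step 1: append 71 -> window=[71] (not full yet)
step 2: append 0 -> window=[71, 0] (not full yet)
step 3: append 7 -> window=[71, 0, 7] (not full yet)
step 4: append 75 -> window=[71, 0, 7, 75] (not full yet)
step 5: append 34 -> window=[71, 0, 7, 75, 34] -> max=75
step 6: append 61 -> window=[0, 7, 75, 34, 61] -> max=75
step 7: append 23 -> window=[7, 75, 34, 61, 23] -> max=75
step 8: append 31 -> window=[75, 34, 61, 23, 31] -> max=75
step 9: append 44 -> window=[34, 61, 23, 31, 44] -> max=61
step 10: append 6 -> window=[61, 23, 31, 44, 6] -> max=61
step 11: append 48 -> window=[23, 31, 44, 6, 48] -> max=48
step 12: append 0 -> window=[31, 44, 6, 48, 0] -> max=48
step 13: append 38 -> window=[44, 6, 48, 0, 38] -> max=48
step 14: append 76 -> window=[6, 48, 0, 38, 76] -> max=76

Answer: 75 75 75 75 61 61 48 48 48 76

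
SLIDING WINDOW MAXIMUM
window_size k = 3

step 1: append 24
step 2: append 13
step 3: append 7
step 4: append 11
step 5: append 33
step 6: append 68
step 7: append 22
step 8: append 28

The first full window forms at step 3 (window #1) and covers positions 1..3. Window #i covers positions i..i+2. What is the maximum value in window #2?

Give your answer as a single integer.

Answer: 13

Derivation:
step 1: append 24 -> window=[24] (not full yet)
step 2: append 13 -> window=[24, 13] (not full yet)
step 3: append 7 -> window=[24, 13, 7] -> max=24
step 4: append 11 -> window=[13, 7, 11] -> max=13
Window #2 max = 13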